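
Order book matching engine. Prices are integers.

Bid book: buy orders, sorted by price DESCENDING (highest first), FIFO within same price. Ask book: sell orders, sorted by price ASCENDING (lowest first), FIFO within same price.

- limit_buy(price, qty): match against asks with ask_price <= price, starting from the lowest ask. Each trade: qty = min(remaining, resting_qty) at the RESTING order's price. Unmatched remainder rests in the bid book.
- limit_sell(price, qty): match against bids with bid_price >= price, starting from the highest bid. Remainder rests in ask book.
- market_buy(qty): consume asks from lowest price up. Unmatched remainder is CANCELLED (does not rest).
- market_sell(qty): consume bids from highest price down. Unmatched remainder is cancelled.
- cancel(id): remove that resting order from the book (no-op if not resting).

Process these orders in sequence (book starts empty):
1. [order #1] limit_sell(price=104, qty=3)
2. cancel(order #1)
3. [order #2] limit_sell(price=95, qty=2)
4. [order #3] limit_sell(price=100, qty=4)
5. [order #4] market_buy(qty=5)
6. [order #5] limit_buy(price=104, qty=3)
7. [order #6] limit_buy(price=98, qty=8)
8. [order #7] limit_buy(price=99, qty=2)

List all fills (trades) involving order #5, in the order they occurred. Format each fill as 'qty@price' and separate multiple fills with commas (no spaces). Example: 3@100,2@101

After op 1 [order #1] limit_sell(price=104, qty=3): fills=none; bids=[-] asks=[#1:3@104]
After op 2 cancel(order #1): fills=none; bids=[-] asks=[-]
After op 3 [order #2] limit_sell(price=95, qty=2): fills=none; bids=[-] asks=[#2:2@95]
After op 4 [order #3] limit_sell(price=100, qty=4): fills=none; bids=[-] asks=[#2:2@95 #3:4@100]
After op 5 [order #4] market_buy(qty=5): fills=#4x#2:2@95 #4x#3:3@100; bids=[-] asks=[#3:1@100]
After op 6 [order #5] limit_buy(price=104, qty=3): fills=#5x#3:1@100; bids=[#5:2@104] asks=[-]
After op 7 [order #6] limit_buy(price=98, qty=8): fills=none; bids=[#5:2@104 #6:8@98] asks=[-]
After op 8 [order #7] limit_buy(price=99, qty=2): fills=none; bids=[#5:2@104 #7:2@99 #6:8@98] asks=[-]

Answer: 1@100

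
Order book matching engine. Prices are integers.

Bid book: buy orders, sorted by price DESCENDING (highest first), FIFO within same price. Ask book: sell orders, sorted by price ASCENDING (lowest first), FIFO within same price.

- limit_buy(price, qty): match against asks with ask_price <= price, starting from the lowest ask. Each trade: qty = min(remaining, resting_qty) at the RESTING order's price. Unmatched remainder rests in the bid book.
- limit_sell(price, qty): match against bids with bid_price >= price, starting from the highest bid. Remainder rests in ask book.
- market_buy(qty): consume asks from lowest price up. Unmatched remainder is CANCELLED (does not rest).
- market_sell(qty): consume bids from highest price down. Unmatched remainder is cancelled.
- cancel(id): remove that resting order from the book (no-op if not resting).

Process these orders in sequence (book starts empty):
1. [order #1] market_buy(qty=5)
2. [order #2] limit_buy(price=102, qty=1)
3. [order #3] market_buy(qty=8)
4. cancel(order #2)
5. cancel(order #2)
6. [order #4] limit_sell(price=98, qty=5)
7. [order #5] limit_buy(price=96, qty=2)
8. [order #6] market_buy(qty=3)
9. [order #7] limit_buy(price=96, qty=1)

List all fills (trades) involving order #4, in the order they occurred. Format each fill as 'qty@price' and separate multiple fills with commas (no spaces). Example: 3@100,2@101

Answer: 3@98

Derivation:
After op 1 [order #1] market_buy(qty=5): fills=none; bids=[-] asks=[-]
After op 2 [order #2] limit_buy(price=102, qty=1): fills=none; bids=[#2:1@102] asks=[-]
After op 3 [order #3] market_buy(qty=8): fills=none; bids=[#2:1@102] asks=[-]
After op 4 cancel(order #2): fills=none; bids=[-] asks=[-]
After op 5 cancel(order #2): fills=none; bids=[-] asks=[-]
After op 6 [order #4] limit_sell(price=98, qty=5): fills=none; bids=[-] asks=[#4:5@98]
After op 7 [order #5] limit_buy(price=96, qty=2): fills=none; bids=[#5:2@96] asks=[#4:5@98]
After op 8 [order #6] market_buy(qty=3): fills=#6x#4:3@98; bids=[#5:2@96] asks=[#4:2@98]
After op 9 [order #7] limit_buy(price=96, qty=1): fills=none; bids=[#5:2@96 #7:1@96] asks=[#4:2@98]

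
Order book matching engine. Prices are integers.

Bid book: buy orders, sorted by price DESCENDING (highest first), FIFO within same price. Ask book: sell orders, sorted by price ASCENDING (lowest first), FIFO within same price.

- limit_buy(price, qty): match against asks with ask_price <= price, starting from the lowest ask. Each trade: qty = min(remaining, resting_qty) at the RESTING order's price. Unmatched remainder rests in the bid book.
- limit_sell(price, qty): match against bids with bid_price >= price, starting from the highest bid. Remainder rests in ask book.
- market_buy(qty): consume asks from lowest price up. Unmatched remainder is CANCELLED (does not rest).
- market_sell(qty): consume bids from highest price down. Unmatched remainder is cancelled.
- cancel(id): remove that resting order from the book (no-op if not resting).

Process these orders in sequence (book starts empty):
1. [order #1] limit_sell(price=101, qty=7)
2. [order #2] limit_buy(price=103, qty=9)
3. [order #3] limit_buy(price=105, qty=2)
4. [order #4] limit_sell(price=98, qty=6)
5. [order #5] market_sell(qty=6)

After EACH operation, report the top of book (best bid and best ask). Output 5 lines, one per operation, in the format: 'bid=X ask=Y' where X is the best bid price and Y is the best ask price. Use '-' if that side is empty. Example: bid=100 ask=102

Answer: bid=- ask=101
bid=103 ask=-
bid=105 ask=-
bid=- ask=98
bid=- ask=98

Derivation:
After op 1 [order #1] limit_sell(price=101, qty=7): fills=none; bids=[-] asks=[#1:7@101]
After op 2 [order #2] limit_buy(price=103, qty=9): fills=#2x#1:7@101; bids=[#2:2@103] asks=[-]
After op 3 [order #3] limit_buy(price=105, qty=2): fills=none; bids=[#3:2@105 #2:2@103] asks=[-]
After op 4 [order #4] limit_sell(price=98, qty=6): fills=#3x#4:2@105 #2x#4:2@103; bids=[-] asks=[#4:2@98]
After op 5 [order #5] market_sell(qty=6): fills=none; bids=[-] asks=[#4:2@98]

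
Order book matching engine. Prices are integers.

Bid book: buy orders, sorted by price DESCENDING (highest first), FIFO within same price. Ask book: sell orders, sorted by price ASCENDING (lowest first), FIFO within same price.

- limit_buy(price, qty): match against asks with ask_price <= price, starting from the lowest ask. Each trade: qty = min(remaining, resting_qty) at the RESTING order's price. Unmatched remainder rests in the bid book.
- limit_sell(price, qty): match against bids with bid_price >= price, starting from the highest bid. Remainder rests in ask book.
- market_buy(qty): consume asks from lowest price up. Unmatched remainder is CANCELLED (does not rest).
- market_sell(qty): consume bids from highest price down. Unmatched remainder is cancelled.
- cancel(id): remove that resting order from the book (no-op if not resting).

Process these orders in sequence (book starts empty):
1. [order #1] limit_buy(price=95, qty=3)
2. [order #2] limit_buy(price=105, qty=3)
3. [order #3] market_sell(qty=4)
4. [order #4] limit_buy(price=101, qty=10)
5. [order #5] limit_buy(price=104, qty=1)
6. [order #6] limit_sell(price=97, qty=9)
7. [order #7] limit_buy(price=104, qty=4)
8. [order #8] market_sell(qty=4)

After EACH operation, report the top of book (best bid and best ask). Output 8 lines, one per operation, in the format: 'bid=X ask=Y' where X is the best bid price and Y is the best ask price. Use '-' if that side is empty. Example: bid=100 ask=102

After op 1 [order #1] limit_buy(price=95, qty=3): fills=none; bids=[#1:3@95] asks=[-]
After op 2 [order #2] limit_buy(price=105, qty=3): fills=none; bids=[#2:3@105 #1:3@95] asks=[-]
After op 3 [order #3] market_sell(qty=4): fills=#2x#3:3@105 #1x#3:1@95; bids=[#1:2@95] asks=[-]
After op 4 [order #4] limit_buy(price=101, qty=10): fills=none; bids=[#4:10@101 #1:2@95] asks=[-]
After op 5 [order #5] limit_buy(price=104, qty=1): fills=none; bids=[#5:1@104 #4:10@101 #1:2@95] asks=[-]
After op 6 [order #6] limit_sell(price=97, qty=9): fills=#5x#6:1@104 #4x#6:8@101; bids=[#4:2@101 #1:2@95] asks=[-]
After op 7 [order #7] limit_buy(price=104, qty=4): fills=none; bids=[#7:4@104 #4:2@101 #1:2@95] asks=[-]
After op 8 [order #8] market_sell(qty=4): fills=#7x#8:4@104; bids=[#4:2@101 #1:2@95] asks=[-]

Answer: bid=95 ask=-
bid=105 ask=-
bid=95 ask=-
bid=101 ask=-
bid=104 ask=-
bid=101 ask=-
bid=104 ask=-
bid=101 ask=-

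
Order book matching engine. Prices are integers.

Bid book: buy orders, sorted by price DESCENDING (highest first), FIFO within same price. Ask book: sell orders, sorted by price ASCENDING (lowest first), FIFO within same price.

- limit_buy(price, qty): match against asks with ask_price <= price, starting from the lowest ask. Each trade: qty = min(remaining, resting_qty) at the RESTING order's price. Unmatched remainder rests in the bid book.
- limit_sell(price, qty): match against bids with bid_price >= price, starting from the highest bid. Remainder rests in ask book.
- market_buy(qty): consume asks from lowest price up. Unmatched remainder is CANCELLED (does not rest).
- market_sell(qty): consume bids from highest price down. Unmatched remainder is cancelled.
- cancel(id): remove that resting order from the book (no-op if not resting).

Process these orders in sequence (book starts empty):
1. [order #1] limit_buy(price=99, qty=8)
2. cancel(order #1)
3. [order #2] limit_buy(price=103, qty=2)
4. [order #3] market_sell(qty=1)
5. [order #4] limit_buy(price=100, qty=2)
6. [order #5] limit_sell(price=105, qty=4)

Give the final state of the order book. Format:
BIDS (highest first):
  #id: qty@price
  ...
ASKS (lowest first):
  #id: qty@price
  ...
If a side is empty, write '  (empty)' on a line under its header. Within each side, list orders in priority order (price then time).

After op 1 [order #1] limit_buy(price=99, qty=8): fills=none; bids=[#1:8@99] asks=[-]
After op 2 cancel(order #1): fills=none; bids=[-] asks=[-]
After op 3 [order #2] limit_buy(price=103, qty=2): fills=none; bids=[#2:2@103] asks=[-]
After op 4 [order #3] market_sell(qty=1): fills=#2x#3:1@103; bids=[#2:1@103] asks=[-]
After op 5 [order #4] limit_buy(price=100, qty=2): fills=none; bids=[#2:1@103 #4:2@100] asks=[-]
After op 6 [order #5] limit_sell(price=105, qty=4): fills=none; bids=[#2:1@103 #4:2@100] asks=[#5:4@105]

Answer: BIDS (highest first):
  #2: 1@103
  #4: 2@100
ASKS (lowest first):
  #5: 4@105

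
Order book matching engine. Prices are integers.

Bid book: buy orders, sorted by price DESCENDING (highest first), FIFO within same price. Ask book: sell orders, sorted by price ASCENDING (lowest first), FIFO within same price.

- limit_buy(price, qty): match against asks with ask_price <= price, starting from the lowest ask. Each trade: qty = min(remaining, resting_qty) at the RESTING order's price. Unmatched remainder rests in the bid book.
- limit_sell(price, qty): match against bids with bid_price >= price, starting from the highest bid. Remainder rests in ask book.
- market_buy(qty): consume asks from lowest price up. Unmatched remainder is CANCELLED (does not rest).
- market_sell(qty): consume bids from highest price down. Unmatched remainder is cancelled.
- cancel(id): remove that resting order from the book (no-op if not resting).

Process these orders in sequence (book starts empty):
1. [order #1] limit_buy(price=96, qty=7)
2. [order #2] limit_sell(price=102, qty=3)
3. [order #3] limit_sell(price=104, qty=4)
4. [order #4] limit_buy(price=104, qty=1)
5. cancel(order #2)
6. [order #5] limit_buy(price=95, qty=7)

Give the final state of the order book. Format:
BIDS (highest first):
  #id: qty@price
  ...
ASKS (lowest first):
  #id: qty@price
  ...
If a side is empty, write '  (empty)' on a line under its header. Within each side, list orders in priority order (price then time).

After op 1 [order #1] limit_buy(price=96, qty=7): fills=none; bids=[#1:7@96] asks=[-]
After op 2 [order #2] limit_sell(price=102, qty=3): fills=none; bids=[#1:7@96] asks=[#2:3@102]
After op 3 [order #3] limit_sell(price=104, qty=4): fills=none; bids=[#1:7@96] asks=[#2:3@102 #3:4@104]
After op 4 [order #4] limit_buy(price=104, qty=1): fills=#4x#2:1@102; bids=[#1:7@96] asks=[#2:2@102 #3:4@104]
After op 5 cancel(order #2): fills=none; bids=[#1:7@96] asks=[#3:4@104]
After op 6 [order #5] limit_buy(price=95, qty=7): fills=none; bids=[#1:7@96 #5:7@95] asks=[#3:4@104]

Answer: BIDS (highest first):
  #1: 7@96
  #5: 7@95
ASKS (lowest first):
  #3: 4@104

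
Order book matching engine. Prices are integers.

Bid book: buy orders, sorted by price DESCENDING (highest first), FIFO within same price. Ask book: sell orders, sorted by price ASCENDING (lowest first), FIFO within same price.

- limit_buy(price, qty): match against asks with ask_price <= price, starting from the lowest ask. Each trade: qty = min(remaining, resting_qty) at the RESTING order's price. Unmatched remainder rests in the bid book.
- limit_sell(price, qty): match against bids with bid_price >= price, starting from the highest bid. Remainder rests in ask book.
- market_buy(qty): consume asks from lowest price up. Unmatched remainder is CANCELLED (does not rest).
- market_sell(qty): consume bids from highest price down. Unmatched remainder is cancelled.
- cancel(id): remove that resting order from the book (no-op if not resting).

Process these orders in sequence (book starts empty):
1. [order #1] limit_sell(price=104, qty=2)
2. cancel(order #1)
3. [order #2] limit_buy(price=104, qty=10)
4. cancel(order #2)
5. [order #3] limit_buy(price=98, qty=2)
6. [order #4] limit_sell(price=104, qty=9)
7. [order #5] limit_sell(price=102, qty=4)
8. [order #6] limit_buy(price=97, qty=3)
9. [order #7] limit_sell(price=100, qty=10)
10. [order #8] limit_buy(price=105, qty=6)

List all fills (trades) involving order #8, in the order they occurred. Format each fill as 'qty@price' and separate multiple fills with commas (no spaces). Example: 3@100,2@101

Answer: 6@100

Derivation:
After op 1 [order #1] limit_sell(price=104, qty=2): fills=none; bids=[-] asks=[#1:2@104]
After op 2 cancel(order #1): fills=none; bids=[-] asks=[-]
After op 3 [order #2] limit_buy(price=104, qty=10): fills=none; bids=[#2:10@104] asks=[-]
After op 4 cancel(order #2): fills=none; bids=[-] asks=[-]
After op 5 [order #3] limit_buy(price=98, qty=2): fills=none; bids=[#3:2@98] asks=[-]
After op 6 [order #4] limit_sell(price=104, qty=9): fills=none; bids=[#3:2@98] asks=[#4:9@104]
After op 7 [order #5] limit_sell(price=102, qty=4): fills=none; bids=[#3:2@98] asks=[#5:4@102 #4:9@104]
After op 8 [order #6] limit_buy(price=97, qty=3): fills=none; bids=[#3:2@98 #6:3@97] asks=[#5:4@102 #4:9@104]
After op 9 [order #7] limit_sell(price=100, qty=10): fills=none; bids=[#3:2@98 #6:3@97] asks=[#7:10@100 #5:4@102 #4:9@104]
After op 10 [order #8] limit_buy(price=105, qty=6): fills=#8x#7:6@100; bids=[#3:2@98 #6:3@97] asks=[#7:4@100 #5:4@102 #4:9@104]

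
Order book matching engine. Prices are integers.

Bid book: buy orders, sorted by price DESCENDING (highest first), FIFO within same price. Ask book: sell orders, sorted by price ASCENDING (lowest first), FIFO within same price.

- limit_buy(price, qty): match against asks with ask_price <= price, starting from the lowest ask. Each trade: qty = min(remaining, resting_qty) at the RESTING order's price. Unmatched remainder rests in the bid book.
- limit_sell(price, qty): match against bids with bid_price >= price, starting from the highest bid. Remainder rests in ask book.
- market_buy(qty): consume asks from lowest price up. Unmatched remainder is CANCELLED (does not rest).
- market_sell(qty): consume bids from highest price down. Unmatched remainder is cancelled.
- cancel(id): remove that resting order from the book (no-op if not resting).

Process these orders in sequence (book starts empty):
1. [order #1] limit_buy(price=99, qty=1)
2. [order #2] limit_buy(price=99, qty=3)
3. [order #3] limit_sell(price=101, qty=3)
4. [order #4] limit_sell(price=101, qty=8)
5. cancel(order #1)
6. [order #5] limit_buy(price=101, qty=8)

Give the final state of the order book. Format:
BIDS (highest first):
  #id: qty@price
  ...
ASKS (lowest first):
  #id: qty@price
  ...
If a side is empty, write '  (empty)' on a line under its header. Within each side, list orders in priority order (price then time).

Answer: BIDS (highest first):
  #2: 3@99
ASKS (lowest first):
  #4: 3@101

Derivation:
After op 1 [order #1] limit_buy(price=99, qty=1): fills=none; bids=[#1:1@99] asks=[-]
After op 2 [order #2] limit_buy(price=99, qty=3): fills=none; bids=[#1:1@99 #2:3@99] asks=[-]
After op 3 [order #3] limit_sell(price=101, qty=3): fills=none; bids=[#1:1@99 #2:3@99] asks=[#3:3@101]
After op 4 [order #4] limit_sell(price=101, qty=8): fills=none; bids=[#1:1@99 #2:3@99] asks=[#3:3@101 #4:8@101]
After op 5 cancel(order #1): fills=none; bids=[#2:3@99] asks=[#3:3@101 #4:8@101]
After op 6 [order #5] limit_buy(price=101, qty=8): fills=#5x#3:3@101 #5x#4:5@101; bids=[#2:3@99] asks=[#4:3@101]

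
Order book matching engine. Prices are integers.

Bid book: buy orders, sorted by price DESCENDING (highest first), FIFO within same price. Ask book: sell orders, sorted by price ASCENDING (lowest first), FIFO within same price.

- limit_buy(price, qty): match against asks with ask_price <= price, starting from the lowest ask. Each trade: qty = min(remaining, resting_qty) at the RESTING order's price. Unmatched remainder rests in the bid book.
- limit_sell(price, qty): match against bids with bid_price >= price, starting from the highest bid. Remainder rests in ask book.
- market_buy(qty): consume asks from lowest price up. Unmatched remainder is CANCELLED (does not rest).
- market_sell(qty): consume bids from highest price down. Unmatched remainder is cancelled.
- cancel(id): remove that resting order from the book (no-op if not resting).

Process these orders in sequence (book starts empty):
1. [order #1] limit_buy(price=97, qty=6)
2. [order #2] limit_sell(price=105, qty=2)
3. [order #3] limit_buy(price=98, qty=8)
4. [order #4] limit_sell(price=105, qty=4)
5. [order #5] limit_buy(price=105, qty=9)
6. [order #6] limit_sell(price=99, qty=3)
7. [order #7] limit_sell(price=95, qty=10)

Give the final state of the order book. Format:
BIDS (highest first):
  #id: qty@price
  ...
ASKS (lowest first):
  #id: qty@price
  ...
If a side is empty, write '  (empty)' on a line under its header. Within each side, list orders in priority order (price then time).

After op 1 [order #1] limit_buy(price=97, qty=6): fills=none; bids=[#1:6@97] asks=[-]
After op 2 [order #2] limit_sell(price=105, qty=2): fills=none; bids=[#1:6@97] asks=[#2:2@105]
After op 3 [order #3] limit_buy(price=98, qty=8): fills=none; bids=[#3:8@98 #1:6@97] asks=[#2:2@105]
After op 4 [order #4] limit_sell(price=105, qty=4): fills=none; bids=[#3:8@98 #1:6@97] asks=[#2:2@105 #4:4@105]
After op 5 [order #5] limit_buy(price=105, qty=9): fills=#5x#2:2@105 #5x#4:4@105; bids=[#5:3@105 #3:8@98 #1:6@97] asks=[-]
After op 6 [order #6] limit_sell(price=99, qty=3): fills=#5x#6:3@105; bids=[#3:8@98 #1:6@97] asks=[-]
After op 7 [order #7] limit_sell(price=95, qty=10): fills=#3x#7:8@98 #1x#7:2@97; bids=[#1:4@97] asks=[-]

Answer: BIDS (highest first):
  #1: 4@97
ASKS (lowest first):
  (empty)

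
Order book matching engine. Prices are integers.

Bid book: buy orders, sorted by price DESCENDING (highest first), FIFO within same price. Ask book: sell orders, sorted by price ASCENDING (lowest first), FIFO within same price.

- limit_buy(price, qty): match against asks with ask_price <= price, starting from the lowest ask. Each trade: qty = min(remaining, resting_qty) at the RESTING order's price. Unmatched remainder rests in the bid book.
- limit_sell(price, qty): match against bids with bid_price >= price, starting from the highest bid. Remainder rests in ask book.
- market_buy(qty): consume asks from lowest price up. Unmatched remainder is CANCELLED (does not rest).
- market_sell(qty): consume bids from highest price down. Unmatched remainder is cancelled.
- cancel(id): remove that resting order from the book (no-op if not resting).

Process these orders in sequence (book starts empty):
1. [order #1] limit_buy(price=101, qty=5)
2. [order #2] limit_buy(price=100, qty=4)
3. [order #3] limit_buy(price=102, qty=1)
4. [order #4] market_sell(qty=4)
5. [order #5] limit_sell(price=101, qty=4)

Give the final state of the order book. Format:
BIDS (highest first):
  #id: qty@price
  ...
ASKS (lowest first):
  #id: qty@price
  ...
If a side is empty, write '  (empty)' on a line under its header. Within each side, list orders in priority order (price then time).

After op 1 [order #1] limit_buy(price=101, qty=5): fills=none; bids=[#1:5@101] asks=[-]
After op 2 [order #2] limit_buy(price=100, qty=4): fills=none; bids=[#1:5@101 #2:4@100] asks=[-]
After op 3 [order #3] limit_buy(price=102, qty=1): fills=none; bids=[#3:1@102 #1:5@101 #2:4@100] asks=[-]
After op 4 [order #4] market_sell(qty=4): fills=#3x#4:1@102 #1x#4:3@101; bids=[#1:2@101 #2:4@100] asks=[-]
After op 5 [order #5] limit_sell(price=101, qty=4): fills=#1x#5:2@101; bids=[#2:4@100] asks=[#5:2@101]

Answer: BIDS (highest first):
  #2: 4@100
ASKS (lowest first):
  #5: 2@101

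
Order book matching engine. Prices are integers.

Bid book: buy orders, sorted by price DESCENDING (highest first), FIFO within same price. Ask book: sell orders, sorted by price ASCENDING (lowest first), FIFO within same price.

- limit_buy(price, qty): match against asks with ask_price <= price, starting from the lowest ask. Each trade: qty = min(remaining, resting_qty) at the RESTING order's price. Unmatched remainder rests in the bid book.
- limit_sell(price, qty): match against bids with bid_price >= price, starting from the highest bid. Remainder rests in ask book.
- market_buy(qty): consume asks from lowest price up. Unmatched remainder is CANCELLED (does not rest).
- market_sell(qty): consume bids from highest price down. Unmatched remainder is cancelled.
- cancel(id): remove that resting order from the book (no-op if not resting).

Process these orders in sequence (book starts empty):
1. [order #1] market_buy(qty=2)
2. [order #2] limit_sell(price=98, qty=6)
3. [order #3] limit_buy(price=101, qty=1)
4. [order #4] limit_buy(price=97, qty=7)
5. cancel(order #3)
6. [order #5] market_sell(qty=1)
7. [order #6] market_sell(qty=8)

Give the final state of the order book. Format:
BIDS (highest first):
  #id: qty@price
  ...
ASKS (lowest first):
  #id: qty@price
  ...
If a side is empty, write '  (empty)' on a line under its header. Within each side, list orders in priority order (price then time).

After op 1 [order #1] market_buy(qty=2): fills=none; bids=[-] asks=[-]
After op 2 [order #2] limit_sell(price=98, qty=6): fills=none; bids=[-] asks=[#2:6@98]
After op 3 [order #3] limit_buy(price=101, qty=1): fills=#3x#2:1@98; bids=[-] asks=[#2:5@98]
After op 4 [order #4] limit_buy(price=97, qty=7): fills=none; bids=[#4:7@97] asks=[#2:5@98]
After op 5 cancel(order #3): fills=none; bids=[#4:7@97] asks=[#2:5@98]
After op 6 [order #5] market_sell(qty=1): fills=#4x#5:1@97; bids=[#4:6@97] asks=[#2:5@98]
After op 7 [order #6] market_sell(qty=8): fills=#4x#6:6@97; bids=[-] asks=[#2:5@98]

Answer: BIDS (highest first):
  (empty)
ASKS (lowest first):
  #2: 5@98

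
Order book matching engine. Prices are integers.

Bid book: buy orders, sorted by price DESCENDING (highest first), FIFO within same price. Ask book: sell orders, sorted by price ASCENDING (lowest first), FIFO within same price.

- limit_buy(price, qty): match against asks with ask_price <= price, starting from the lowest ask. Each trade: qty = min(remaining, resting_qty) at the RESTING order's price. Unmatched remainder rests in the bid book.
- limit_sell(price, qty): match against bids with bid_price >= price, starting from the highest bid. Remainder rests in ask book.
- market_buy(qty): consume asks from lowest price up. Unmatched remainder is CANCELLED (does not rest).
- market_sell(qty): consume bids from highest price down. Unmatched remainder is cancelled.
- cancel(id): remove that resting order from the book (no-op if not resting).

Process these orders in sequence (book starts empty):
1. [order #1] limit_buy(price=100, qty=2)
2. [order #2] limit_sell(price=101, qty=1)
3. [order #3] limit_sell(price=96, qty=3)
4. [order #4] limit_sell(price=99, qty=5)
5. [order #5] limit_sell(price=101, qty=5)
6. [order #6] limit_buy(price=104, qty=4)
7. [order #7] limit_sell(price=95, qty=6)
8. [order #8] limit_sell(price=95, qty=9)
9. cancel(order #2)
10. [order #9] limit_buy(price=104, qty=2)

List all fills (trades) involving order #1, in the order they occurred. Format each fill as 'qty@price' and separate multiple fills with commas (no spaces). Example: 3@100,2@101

Answer: 2@100

Derivation:
After op 1 [order #1] limit_buy(price=100, qty=2): fills=none; bids=[#1:2@100] asks=[-]
After op 2 [order #2] limit_sell(price=101, qty=1): fills=none; bids=[#1:2@100] asks=[#2:1@101]
After op 3 [order #3] limit_sell(price=96, qty=3): fills=#1x#3:2@100; bids=[-] asks=[#3:1@96 #2:1@101]
After op 4 [order #4] limit_sell(price=99, qty=5): fills=none; bids=[-] asks=[#3:1@96 #4:5@99 #2:1@101]
After op 5 [order #5] limit_sell(price=101, qty=5): fills=none; bids=[-] asks=[#3:1@96 #4:5@99 #2:1@101 #5:5@101]
After op 6 [order #6] limit_buy(price=104, qty=4): fills=#6x#3:1@96 #6x#4:3@99; bids=[-] asks=[#4:2@99 #2:1@101 #5:5@101]
After op 7 [order #7] limit_sell(price=95, qty=6): fills=none; bids=[-] asks=[#7:6@95 #4:2@99 #2:1@101 #5:5@101]
After op 8 [order #8] limit_sell(price=95, qty=9): fills=none; bids=[-] asks=[#7:6@95 #8:9@95 #4:2@99 #2:1@101 #5:5@101]
After op 9 cancel(order #2): fills=none; bids=[-] asks=[#7:6@95 #8:9@95 #4:2@99 #5:5@101]
After op 10 [order #9] limit_buy(price=104, qty=2): fills=#9x#7:2@95; bids=[-] asks=[#7:4@95 #8:9@95 #4:2@99 #5:5@101]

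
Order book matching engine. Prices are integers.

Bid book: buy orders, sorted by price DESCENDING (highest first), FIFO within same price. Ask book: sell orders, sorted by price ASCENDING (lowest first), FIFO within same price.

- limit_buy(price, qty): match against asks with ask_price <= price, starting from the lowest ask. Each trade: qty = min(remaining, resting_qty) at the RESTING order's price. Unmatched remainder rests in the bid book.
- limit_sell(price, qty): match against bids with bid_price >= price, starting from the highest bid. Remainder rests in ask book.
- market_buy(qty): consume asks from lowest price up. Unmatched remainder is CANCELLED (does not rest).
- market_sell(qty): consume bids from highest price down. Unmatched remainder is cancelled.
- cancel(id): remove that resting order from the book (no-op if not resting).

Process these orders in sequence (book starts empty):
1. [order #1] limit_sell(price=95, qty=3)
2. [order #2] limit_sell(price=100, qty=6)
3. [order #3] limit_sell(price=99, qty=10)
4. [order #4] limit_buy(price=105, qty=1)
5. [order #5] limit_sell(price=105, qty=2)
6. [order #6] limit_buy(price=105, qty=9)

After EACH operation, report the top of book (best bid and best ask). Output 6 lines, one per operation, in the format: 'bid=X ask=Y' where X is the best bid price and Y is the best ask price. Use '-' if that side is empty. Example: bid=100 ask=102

Answer: bid=- ask=95
bid=- ask=95
bid=- ask=95
bid=- ask=95
bid=- ask=95
bid=- ask=99

Derivation:
After op 1 [order #1] limit_sell(price=95, qty=3): fills=none; bids=[-] asks=[#1:3@95]
After op 2 [order #2] limit_sell(price=100, qty=6): fills=none; bids=[-] asks=[#1:3@95 #2:6@100]
After op 3 [order #3] limit_sell(price=99, qty=10): fills=none; bids=[-] asks=[#1:3@95 #3:10@99 #2:6@100]
After op 4 [order #4] limit_buy(price=105, qty=1): fills=#4x#1:1@95; bids=[-] asks=[#1:2@95 #3:10@99 #2:6@100]
After op 5 [order #5] limit_sell(price=105, qty=2): fills=none; bids=[-] asks=[#1:2@95 #3:10@99 #2:6@100 #5:2@105]
After op 6 [order #6] limit_buy(price=105, qty=9): fills=#6x#1:2@95 #6x#3:7@99; bids=[-] asks=[#3:3@99 #2:6@100 #5:2@105]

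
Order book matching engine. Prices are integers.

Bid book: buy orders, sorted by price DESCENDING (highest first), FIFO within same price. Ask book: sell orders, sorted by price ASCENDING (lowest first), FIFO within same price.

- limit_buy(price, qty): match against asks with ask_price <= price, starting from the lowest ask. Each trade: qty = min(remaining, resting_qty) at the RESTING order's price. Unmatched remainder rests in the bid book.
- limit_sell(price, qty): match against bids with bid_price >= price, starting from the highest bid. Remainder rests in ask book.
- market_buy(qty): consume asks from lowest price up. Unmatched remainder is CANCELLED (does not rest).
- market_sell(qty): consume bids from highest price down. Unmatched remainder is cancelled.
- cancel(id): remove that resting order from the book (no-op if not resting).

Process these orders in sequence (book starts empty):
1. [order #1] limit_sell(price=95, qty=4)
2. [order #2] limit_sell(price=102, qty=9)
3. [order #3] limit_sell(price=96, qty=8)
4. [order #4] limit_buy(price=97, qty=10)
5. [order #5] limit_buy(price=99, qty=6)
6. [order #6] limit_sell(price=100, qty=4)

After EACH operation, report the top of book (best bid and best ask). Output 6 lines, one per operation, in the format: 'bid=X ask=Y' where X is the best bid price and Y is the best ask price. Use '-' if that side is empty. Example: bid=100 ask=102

Answer: bid=- ask=95
bid=- ask=95
bid=- ask=95
bid=- ask=96
bid=99 ask=102
bid=99 ask=100

Derivation:
After op 1 [order #1] limit_sell(price=95, qty=4): fills=none; bids=[-] asks=[#1:4@95]
After op 2 [order #2] limit_sell(price=102, qty=9): fills=none; bids=[-] asks=[#1:4@95 #2:9@102]
After op 3 [order #3] limit_sell(price=96, qty=8): fills=none; bids=[-] asks=[#1:4@95 #3:8@96 #2:9@102]
After op 4 [order #4] limit_buy(price=97, qty=10): fills=#4x#1:4@95 #4x#3:6@96; bids=[-] asks=[#3:2@96 #2:9@102]
After op 5 [order #5] limit_buy(price=99, qty=6): fills=#5x#3:2@96; bids=[#5:4@99] asks=[#2:9@102]
After op 6 [order #6] limit_sell(price=100, qty=4): fills=none; bids=[#5:4@99] asks=[#6:4@100 #2:9@102]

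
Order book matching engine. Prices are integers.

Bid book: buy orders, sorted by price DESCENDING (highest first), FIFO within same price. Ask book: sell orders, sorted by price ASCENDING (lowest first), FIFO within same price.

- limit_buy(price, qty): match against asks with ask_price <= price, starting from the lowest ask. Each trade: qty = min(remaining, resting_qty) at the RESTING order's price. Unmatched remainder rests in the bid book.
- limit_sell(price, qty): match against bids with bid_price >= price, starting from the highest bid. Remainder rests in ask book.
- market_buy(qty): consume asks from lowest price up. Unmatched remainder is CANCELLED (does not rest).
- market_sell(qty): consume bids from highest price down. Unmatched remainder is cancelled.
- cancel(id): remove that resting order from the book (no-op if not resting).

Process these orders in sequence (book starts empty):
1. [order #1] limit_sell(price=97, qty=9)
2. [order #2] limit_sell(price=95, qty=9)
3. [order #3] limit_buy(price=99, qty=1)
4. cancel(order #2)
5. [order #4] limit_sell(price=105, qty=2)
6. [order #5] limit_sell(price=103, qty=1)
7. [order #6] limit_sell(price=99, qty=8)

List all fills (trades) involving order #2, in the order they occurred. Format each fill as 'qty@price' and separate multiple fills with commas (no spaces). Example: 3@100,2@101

After op 1 [order #1] limit_sell(price=97, qty=9): fills=none; bids=[-] asks=[#1:9@97]
After op 2 [order #2] limit_sell(price=95, qty=9): fills=none; bids=[-] asks=[#2:9@95 #1:9@97]
After op 3 [order #3] limit_buy(price=99, qty=1): fills=#3x#2:1@95; bids=[-] asks=[#2:8@95 #1:9@97]
After op 4 cancel(order #2): fills=none; bids=[-] asks=[#1:9@97]
After op 5 [order #4] limit_sell(price=105, qty=2): fills=none; bids=[-] asks=[#1:9@97 #4:2@105]
After op 6 [order #5] limit_sell(price=103, qty=1): fills=none; bids=[-] asks=[#1:9@97 #5:1@103 #4:2@105]
After op 7 [order #6] limit_sell(price=99, qty=8): fills=none; bids=[-] asks=[#1:9@97 #6:8@99 #5:1@103 #4:2@105]

Answer: 1@95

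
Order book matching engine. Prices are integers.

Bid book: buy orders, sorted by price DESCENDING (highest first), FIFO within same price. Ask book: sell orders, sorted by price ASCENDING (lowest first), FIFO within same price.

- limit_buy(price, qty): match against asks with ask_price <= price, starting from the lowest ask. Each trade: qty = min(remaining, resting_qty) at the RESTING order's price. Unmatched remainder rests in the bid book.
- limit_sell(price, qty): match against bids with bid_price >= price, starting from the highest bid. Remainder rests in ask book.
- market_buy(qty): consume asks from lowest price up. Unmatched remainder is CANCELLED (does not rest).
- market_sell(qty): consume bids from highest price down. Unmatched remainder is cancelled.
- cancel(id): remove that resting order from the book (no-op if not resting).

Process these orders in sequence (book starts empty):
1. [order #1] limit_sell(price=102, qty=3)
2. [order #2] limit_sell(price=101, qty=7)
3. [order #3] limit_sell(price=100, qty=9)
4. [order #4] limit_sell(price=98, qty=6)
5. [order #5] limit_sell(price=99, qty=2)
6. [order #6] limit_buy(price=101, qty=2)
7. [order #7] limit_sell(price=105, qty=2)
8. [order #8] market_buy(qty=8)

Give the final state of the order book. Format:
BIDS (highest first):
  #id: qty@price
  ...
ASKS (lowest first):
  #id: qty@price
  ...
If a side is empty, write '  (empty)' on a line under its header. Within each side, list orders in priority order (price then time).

After op 1 [order #1] limit_sell(price=102, qty=3): fills=none; bids=[-] asks=[#1:3@102]
After op 2 [order #2] limit_sell(price=101, qty=7): fills=none; bids=[-] asks=[#2:7@101 #1:3@102]
After op 3 [order #3] limit_sell(price=100, qty=9): fills=none; bids=[-] asks=[#3:9@100 #2:7@101 #1:3@102]
After op 4 [order #4] limit_sell(price=98, qty=6): fills=none; bids=[-] asks=[#4:6@98 #3:9@100 #2:7@101 #1:3@102]
After op 5 [order #5] limit_sell(price=99, qty=2): fills=none; bids=[-] asks=[#4:6@98 #5:2@99 #3:9@100 #2:7@101 #1:3@102]
After op 6 [order #6] limit_buy(price=101, qty=2): fills=#6x#4:2@98; bids=[-] asks=[#4:4@98 #5:2@99 #3:9@100 #2:7@101 #1:3@102]
After op 7 [order #7] limit_sell(price=105, qty=2): fills=none; bids=[-] asks=[#4:4@98 #5:2@99 #3:9@100 #2:7@101 #1:3@102 #7:2@105]
After op 8 [order #8] market_buy(qty=8): fills=#8x#4:4@98 #8x#5:2@99 #8x#3:2@100; bids=[-] asks=[#3:7@100 #2:7@101 #1:3@102 #7:2@105]

Answer: BIDS (highest first):
  (empty)
ASKS (lowest first):
  #3: 7@100
  #2: 7@101
  #1: 3@102
  #7: 2@105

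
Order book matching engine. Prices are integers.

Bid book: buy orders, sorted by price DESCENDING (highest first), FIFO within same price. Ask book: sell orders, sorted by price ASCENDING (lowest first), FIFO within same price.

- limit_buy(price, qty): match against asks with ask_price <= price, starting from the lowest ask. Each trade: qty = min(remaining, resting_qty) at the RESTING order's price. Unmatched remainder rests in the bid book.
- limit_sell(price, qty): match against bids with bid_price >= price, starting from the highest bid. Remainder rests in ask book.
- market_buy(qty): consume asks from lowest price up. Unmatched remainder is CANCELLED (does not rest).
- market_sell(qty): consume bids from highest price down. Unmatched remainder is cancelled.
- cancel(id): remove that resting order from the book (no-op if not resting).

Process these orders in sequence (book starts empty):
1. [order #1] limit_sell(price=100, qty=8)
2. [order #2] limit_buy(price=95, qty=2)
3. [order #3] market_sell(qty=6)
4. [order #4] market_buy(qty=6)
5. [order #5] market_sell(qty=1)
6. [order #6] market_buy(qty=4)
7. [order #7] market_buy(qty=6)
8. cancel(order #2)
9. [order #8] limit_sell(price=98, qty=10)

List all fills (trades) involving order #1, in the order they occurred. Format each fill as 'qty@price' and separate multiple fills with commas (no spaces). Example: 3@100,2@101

Answer: 6@100,2@100

Derivation:
After op 1 [order #1] limit_sell(price=100, qty=8): fills=none; bids=[-] asks=[#1:8@100]
After op 2 [order #2] limit_buy(price=95, qty=2): fills=none; bids=[#2:2@95] asks=[#1:8@100]
After op 3 [order #3] market_sell(qty=6): fills=#2x#3:2@95; bids=[-] asks=[#1:8@100]
After op 4 [order #4] market_buy(qty=6): fills=#4x#1:6@100; bids=[-] asks=[#1:2@100]
After op 5 [order #5] market_sell(qty=1): fills=none; bids=[-] asks=[#1:2@100]
After op 6 [order #6] market_buy(qty=4): fills=#6x#1:2@100; bids=[-] asks=[-]
After op 7 [order #7] market_buy(qty=6): fills=none; bids=[-] asks=[-]
After op 8 cancel(order #2): fills=none; bids=[-] asks=[-]
After op 9 [order #8] limit_sell(price=98, qty=10): fills=none; bids=[-] asks=[#8:10@98]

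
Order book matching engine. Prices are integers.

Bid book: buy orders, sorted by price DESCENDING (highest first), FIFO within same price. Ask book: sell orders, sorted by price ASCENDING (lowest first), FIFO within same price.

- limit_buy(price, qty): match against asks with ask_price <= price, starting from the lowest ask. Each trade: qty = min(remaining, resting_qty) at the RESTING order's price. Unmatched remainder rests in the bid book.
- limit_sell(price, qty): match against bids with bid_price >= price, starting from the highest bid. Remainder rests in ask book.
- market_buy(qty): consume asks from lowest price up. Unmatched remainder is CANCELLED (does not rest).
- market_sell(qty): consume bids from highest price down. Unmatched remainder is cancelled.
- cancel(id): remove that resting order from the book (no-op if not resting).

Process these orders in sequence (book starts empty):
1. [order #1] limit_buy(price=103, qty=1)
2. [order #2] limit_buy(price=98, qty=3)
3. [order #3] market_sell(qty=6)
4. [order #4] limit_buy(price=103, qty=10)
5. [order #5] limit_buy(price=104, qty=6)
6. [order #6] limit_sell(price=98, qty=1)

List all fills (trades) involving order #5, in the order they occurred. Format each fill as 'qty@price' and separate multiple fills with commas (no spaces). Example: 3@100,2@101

After op 1 [order #1] limit_buy(price=103, qty=1): fills=none; bids=[#1:1@103] asks=[-]
After op 2 [order #2] limit_buy(price=98, qty=3): fills=none; bids=[#1:1@103 #2:3@98] asks=[-]
After op 3 [order #3] market_sell(qty=6): fills=#1x#3:1@103 #2x#3:3@98; bids=[-] asks=[-]
After op 4 [order #4] limit_buy(price=103, qty=10): fills=none; bids=[#4:10@103] asks=[-]
After op 5 [order #5] limit_buy(price=104, qty=6): fills=none; bids=[#5:6@104 #4:10@103] asks=[-]
After op 6 [order #6] limit_sell(price=98, qty=1): fills=#5x#6:1@104; bids=[#5:5@104 #4:10@103] asks=[-]

Answer: 1@104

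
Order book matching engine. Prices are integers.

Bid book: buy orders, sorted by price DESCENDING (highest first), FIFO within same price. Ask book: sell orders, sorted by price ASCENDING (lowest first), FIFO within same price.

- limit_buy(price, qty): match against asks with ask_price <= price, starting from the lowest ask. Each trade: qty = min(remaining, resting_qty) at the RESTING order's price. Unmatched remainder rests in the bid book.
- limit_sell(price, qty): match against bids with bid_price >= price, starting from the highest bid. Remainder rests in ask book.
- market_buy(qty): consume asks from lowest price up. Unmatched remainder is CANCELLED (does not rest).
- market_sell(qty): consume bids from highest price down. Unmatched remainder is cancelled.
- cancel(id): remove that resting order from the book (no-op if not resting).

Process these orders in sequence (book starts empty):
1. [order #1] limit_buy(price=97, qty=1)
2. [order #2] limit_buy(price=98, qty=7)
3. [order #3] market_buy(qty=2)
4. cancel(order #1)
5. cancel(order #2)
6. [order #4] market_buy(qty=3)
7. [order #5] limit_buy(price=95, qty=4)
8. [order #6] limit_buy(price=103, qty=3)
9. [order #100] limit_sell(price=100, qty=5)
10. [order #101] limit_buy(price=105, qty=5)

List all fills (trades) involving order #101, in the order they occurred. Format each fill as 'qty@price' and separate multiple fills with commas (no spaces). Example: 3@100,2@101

Answer: 2@100

Derivation:
After op 1 [order #1] limit_buy(price=97, qty=1): fills=none; bids=[#1:1@97] asks=[-]
After op 2 [order #2] limit_buy(price=98, qty=7): fills=none; bids=[#2:7@98 #1:1@97] asks=[-]
After op 3 [order #3] market_buy(qty=2): fills=none; bids=[#2:7@98 #1:1@97] asks=[-]
After op 4 cancel(order #1): fills=none; bids=[#2:7@98] asks=[-]
After op 5 cancel(order #2): fills=none; bids=[-] asks=[-]
After op 6 [order #4] market_buy(qty=3): fills=none; bids=[-] asks=[-]
After op 7 [order #5] limit_buy(price=95, qty=4): fills=none; bids=[#5:4@95] asks=[-]
After op 8 [order #6] limit_buy(price=103, qty=3): fills=none; bids=[#6:3@103 #5:4@95] asks=[-]
After op 9 [order #100] limit_sell(price=100, qty=5): fills=#6x#100:3@103; bids=[#5:4@95] asks=[#100:2@100]
After op 10 [order #101] limit_buy(price=105, qty=5): fills=#101x#100:2@100; bids=[#101:3@105 #5:4@95] asks=[-]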